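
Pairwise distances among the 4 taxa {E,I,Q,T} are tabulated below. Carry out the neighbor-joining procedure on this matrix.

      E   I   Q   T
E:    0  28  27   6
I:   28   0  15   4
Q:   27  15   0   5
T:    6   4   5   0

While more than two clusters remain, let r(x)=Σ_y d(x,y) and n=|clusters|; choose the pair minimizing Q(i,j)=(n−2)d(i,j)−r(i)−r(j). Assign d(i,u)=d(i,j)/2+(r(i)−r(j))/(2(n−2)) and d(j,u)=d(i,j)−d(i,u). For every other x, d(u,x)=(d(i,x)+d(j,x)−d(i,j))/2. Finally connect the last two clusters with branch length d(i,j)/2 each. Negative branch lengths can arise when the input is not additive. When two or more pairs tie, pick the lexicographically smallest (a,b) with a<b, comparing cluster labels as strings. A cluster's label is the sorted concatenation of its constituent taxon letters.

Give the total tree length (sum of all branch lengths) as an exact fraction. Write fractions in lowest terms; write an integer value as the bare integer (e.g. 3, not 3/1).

53/2

step 1: merge (E,T) at d=6, Q=-64; branch lengths E→29/2, T→-17/2; new cluster ET
  updated: d(ET,I)=13, d(ET,Q)=13
step 2: merge (ET,I) at d=13, Q=-41; branch lengths ET→11/2, I→15/2; new cluster EIT
  updated: d(EIT,Q)=15/2
step 3: merge (EIT,Q) at d=15/2; branch lengths EIT→15/4, Q→15/4; new cluster EIQT
final tree: (((E:29/2,T:-17/2):11/2,I:15/2):15/4,Q:15/4)
total length: 53/2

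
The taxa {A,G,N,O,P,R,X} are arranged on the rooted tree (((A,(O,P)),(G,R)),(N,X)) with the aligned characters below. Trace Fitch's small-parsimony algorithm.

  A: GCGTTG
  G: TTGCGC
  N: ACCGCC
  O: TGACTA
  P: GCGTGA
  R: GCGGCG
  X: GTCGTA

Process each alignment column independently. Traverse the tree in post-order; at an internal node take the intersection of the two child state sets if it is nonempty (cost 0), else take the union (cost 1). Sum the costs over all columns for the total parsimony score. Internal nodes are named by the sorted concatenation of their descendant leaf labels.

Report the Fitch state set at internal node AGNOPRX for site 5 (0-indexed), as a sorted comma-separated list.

A,C,G

site 0, node OP: O={T} ∪ P={G} → {G,T} (+1)
site 0, node AOP: A={G} ∩ OP={G,T} → {G} (+0)
site 0, node GR: G={T} ∪ R={G} → {G,T} (+1)
site 0, node AGOPR: AOP={G} ∩ GR={G,T} → {G} (+0)
site 0, node NX: N={A} ∪ X={G} → {A,G} (+1)
site 0, node AGNOPRX: AGOPR={G} ∩ NX={A,G} → {G} (+0)
site 1, node OP: O={G} ∪ P={C} → {C,G} (+1)
site 1, node AOP: A={C} ∩ OP={C,G} → {C} (+0)
site 1, node GR: G={T} ∪ R={C} → {C,T} (+1)
site 1, node AGOPR: AOP={C} ∩ GR={C,T} → {C} (+0)
site 1, node NX: N={C} ∪ X={T} → {C,T} (+1)
site 1, node AGNOPRX: AGOPR={C} ∩ NX={C,T} → {C} (+0)
site 2, node OP: O={A} ∪ P={G} → {A,G} (+1)
site 2, node AOP: A={G} ∩ OP={A,G} → {G} (+0)
site 2, node GR: G={G} ∩ R={G} → {G} (+0)
site 2, node AGOPR: AOP={G} ∩ GR={G} → {G} (+0)
site 2, node NX: N={C} ∩ X={C} → {C} (+0)
site 2, node AGNOPRX: AGOPR={G} ∪ NX={C} → {C,G} (+1)
site 3, node OP: O={C} ∪ P={T} → {C,T} (+1)
site 3, node AOP: A={T} ∩ OP={C,T} → {T} (+0)
site 3, node GR: G={C} ∪ R={G} → {C,G} (+1)
site 3, node AGOPR: AOP={T} ∪ GR={C,G} → {C,G,T} (+1)
site 3, node NX: N={G} ∩ X={G} → {G} (+0)
site 3, node AGNOPRX: AGOPR={C,G,T} ∩ NX={G} → {G} (+0)
site 4, node OP: O={T} ∪ P={G} → {G,T} (+1)
site 4, node AOP: A={T} ∩ OP={G,T} → {T} (+0)
site 4, node GR: G={G} ∪ R={C} → {C,G} (+1)
site 4, node AGOPR: AOP={T} ∪ GR={C,G} → {C,G,T} (+1)
site 4, node NX: N={C} ∪ X={T} → {C,T} (+1)
site 4, node AGNOPRX: AGOPR={C,G,T} ∩ NX={C,T} → {C,T} (+0)
site 5, node OP: O={A} ∩ P={A} → {A} (+0)
site 5, node AOP: A={G} ∪ OP={A} → {A,G} (+1)
site 5, node GR: G={C} ∪ R={G} → {C,G} (+1)
site 5, node AGOPR: AOP={A,G} ∩ GR={C,G} → {G} (+0)
site 5, node NX: N={C} ∪ X={A} → {A,C} (+1)
site 5, node AGNOPRX: AGOPR={G} ∪ NX={A,C} → {A,C,G} (+1)
per-site changes: [3, 3, 2, 3, 4, 4]; total = 19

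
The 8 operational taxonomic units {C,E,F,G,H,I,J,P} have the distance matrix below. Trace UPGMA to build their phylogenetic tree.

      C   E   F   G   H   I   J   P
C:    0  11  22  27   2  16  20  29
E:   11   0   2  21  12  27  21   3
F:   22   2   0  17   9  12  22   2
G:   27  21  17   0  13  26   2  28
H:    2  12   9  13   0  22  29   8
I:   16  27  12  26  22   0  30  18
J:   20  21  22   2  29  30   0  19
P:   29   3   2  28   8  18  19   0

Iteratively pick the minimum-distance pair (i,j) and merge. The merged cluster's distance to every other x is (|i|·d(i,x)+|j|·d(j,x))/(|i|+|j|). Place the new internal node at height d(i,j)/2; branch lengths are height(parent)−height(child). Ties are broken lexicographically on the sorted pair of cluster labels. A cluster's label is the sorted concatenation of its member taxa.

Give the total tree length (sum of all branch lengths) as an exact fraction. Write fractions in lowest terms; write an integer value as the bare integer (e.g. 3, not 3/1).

529/12

iteration 1: select C,H (d=2); attach at lengths (1, 1); label the merged cluster CH
  updated: d(CH,E)=23/2, d(CH,F)=31/2, d(CH,G)=20, d(CH,I)=19, d(CH,J)=49/2, d(CH,P)=37/2
iteration 2: select E,F (d=2); attach at lengths (1, 1); label the merged cluster EF
  updated: d(CH,EF)=27/2, d(EF,G)=19, d(EF,I)=39/2, d(EF,J)=43/2, d(EF,P)=5/2
iteration 3: select G,J (d=2); attach at lengths (1, 1); label the merged cluster GJ
  updated: d(CH,GJ)=89/4, d(EF,GJ)=81/4, d(GJ,I)=28, d(GJ,P)=47/2
iteration 4: select EF,P (d=5/2); attach at lengths (1/4, 5/4); label the merged cluster EFP
  updated: d(CH,EFP)=91/6, d(EFP,GJ)=64/3, d(EFP,I)=19
iteration 5: select CH,EFP (d=91/6); attach at lengths (79/12, 19/3); label the merged cluster CEFHP
  updated: d(CEFHP,GJ)=217/10, d(CEFHP,I)=19
iteration 6: select CEFHP,I (d=19); attach at lengths (23/12, 19/2); label the merged cluster CEFHIP
  updated: d(CEFHIP,GJ)=91/4
iteration 7: select CEFHIP,GJ (d=91/4); attach at lengths (15/8, 83/8); label the merged cluster CEFGHIJP
final tree: ((((C:1,H:1):79/12,((E:1,F:1):1/4,P:5/4):19/3):23/12,I:19/2):15/8,(G:1,J:1):83/8)
total length: 529/12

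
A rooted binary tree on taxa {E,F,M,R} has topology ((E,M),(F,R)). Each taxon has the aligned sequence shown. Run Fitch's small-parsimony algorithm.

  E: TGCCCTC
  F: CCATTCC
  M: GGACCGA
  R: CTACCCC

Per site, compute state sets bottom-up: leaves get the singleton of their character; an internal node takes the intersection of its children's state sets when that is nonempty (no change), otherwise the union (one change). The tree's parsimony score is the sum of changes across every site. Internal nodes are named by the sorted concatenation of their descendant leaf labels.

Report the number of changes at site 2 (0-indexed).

EM@0: {T} ∪ {G} = {G,T} (union, +1)
FR@0: {C} ∩ {C} = {C} (intersection, +0)
EFMR@0: {G,T} ∪ {C} = {C,G,T} (union, +1)
EM@1: {G} ∩ {G} = {G} (intersection, +0)
FR@1: {C} ∪ {T} = {C,T} (union, +1)
EFMR@1: {G} ∪ {C,T} = {C,G,T} (union, +1)
EM@2: {C} ∪ {A} = {A,C} (union, +1)
FR@2: {A} ∩ {A} = {A} (intersection, +0)
EFMR@2: {A,C} ∩ {A} = {A} (intersection, +0)
EM@3: {C} ∩ {C} = {C} (intersection, +0)
FR@3: {T} ∪ {C} = {C,T} (union, +1)
EFMR@3: {C} ∩ {C,T} = {C} (intersection, +0)
EM@4: {C} ∩ {C} = {C} (intersection, +0)
FR@4: {T} ∪ {C} = {C,T} (union, +1)
EFMR@4: {C} ∩ {C,T} = {C} (intersection, +0)
EM@5: {T} ∪ {G} = {G,T} (union, +1)
FR@5: {C} ∩ {C} = {C} (intersection, +0)
EFMR@5: {G,T} ∪ {C} = {C,G,T} (union, +1)
EM@6: {C} ∪ {A} = {A,C} (union, +1)
FR@6: {C} ∩ {C} = {C} (intersection, +0)
EFMR@6: {A,C} ∩ {C} = {C} (intersection, +0)
per-site changes: [2, 2, 1, 1, 1, 2, 1]; total = 10

1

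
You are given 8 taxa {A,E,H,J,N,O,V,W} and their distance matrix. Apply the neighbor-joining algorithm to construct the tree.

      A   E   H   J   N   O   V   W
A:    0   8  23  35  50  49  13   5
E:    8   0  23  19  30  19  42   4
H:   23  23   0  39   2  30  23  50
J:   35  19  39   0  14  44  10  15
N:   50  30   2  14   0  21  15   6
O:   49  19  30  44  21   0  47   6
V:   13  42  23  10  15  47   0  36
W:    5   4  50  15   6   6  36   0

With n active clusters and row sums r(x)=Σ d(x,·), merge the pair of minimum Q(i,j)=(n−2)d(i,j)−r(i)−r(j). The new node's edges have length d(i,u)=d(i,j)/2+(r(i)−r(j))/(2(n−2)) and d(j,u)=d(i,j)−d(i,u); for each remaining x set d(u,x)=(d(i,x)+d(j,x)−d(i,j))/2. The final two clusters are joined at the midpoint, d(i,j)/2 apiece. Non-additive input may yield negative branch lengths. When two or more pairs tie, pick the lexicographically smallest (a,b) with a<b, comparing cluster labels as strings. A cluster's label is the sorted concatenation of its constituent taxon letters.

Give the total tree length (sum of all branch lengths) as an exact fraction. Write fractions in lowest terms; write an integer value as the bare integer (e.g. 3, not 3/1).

step 1: merge (H,N) at d=2, Q=-316; branch lengths H→16/3, N→-10/3; new cluster HN
  updated: d(A,HN)=71/2, d(E,HN)=51/2, d(HN,J)=51/2, d(HN,O)=49/2, d(HN,V)=18, d(HN,W)=27
step 2: merge (J,V) at d=10, Q=-529/2; branch lengths J→13/4, V→27/4; new cluster JV
  updated: d(A,JV)=19, d(E,JV)=51/2, d(HN,JV)=67/4, d(JV,O)=81/2, d(JV,W)=41/2
step 3: merge (HN,JV) at d=67/4, Q=-369/2; branch lengths HN→37/4, JV→15/2; new cluster HJNV
  updated: d(A,HJNV)=151/8, d(E,HJNV)=137/8, d(HJNV,O)=193/8, d(HJNV,W)=123/8
step 4: merge (O,W) at d=6, Q=-221/2; branch lengths O→343/24, W→-199/24; new cluster OW
  updated: d(A,OW)=24, d(E,OW)=17/2, d(HJNV,OW)=67/4
step 5: merge (A,E) at d=8, Q=-137/2; branch lengths A→133/16, E→-5/16; new cluster AE
  updated: d(AE,HJNV)=14, d(AE,OW)=49/4
step 6: merge (AE,HJNV) at d=14, Q=-43; branch lengths AE→19/4, HJNV→37/4; new cluster AEHJNV
  updated: d(AEHJNV,OW)=15/2
step 7: merge (AEHJNV,OW) at d=15/2; branch lengths AEHJNV→15/4, OW→15/4; new cluster AEHJNOVW
final tree: (((A:133/16,E:-5/16):19/4,((H:16/3,N:-10/3):37/4,(J:13/4,V:27/4):15/2):37/4):15/4,(O:343/24,W:-199/24):15/4)
total length: 257/4

257/4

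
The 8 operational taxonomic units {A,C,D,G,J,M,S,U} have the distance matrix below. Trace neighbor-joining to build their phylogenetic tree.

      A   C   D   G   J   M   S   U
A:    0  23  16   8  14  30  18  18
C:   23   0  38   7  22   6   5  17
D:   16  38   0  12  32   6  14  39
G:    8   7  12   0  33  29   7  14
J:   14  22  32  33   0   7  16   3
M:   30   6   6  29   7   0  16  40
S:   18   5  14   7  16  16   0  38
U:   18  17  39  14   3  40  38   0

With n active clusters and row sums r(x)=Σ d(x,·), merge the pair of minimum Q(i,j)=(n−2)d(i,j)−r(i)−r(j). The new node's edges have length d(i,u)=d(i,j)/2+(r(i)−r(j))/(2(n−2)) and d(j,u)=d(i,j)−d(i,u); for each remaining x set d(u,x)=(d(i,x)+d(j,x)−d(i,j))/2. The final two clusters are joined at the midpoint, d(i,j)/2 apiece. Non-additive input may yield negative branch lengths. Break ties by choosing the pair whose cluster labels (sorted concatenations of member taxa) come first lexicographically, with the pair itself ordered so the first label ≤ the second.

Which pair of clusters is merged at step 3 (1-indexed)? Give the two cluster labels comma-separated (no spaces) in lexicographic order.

iteration 1: select J,U (d=3, Q=-278); attach at lengths (-2, 5); label the merged cluster JU
  updated: d(A,JU)=29/2, d(C,JU)=18, d(D,JU)=34, d(G,JU)=22, d(JU,M)=22, d(JU,S)=51/2
iteration 2: select D,M (d=6, Q=-199); attach at lengths (41/10, 19/10); label the merged cluster DM
  updated: d(A,DM)=20, d(C,DM)=19, d(DM,G)=35/2, d(DM,JU)=25, d(DM,S)=12
iteration 3: select A,JU (d=29/2, Q=-261/2); attach at lengths (73/16, 159/16); label the merged cluster AJU
  updated: d(AJU,C)=53/4, d(AJU,DM)=61/4, d(AJU,G)=31/4, d(AJU,S)=29/2
iteration 4: select AJU,DM (d=61/4, Q=-275/4); attach at lengths (131/24, 235/24); label the merged cluster ADJMU
  updated: d(ADJMU,C)=17/2, d(ADJMU,G)=5, d(ADJMU,S)=45/8
iteration 5: select ADJMU,G (d=5, Q=-225/8); attach at lengths (81/32, 79/32); label the merged cluster ADGJMU
  updated: d(ADGJMU,C)=21/4, d(ADGJMU,S)=61/16
iteration 6: select ADGJMU,C (d=21/4, Q=-225/16); attach at lengths (65/32, 103/32); label the merged cluster ACDGJMU
  updated: d(ACDGJMU,S)=57/32
iteration 7: select ACDGJMU,S (d=57/32); attach at lengths (57/64, 57/64); label the merged cluster ACDGJMSU
final tree: (((((A:73/16,(J:-2,U:5):159/16):131/24,(D:41/10,M:19/10):235/24):81/32,G:79/32):65/32,C:103/32):57/64,S:57/64)
total length: 1625/32

A,JU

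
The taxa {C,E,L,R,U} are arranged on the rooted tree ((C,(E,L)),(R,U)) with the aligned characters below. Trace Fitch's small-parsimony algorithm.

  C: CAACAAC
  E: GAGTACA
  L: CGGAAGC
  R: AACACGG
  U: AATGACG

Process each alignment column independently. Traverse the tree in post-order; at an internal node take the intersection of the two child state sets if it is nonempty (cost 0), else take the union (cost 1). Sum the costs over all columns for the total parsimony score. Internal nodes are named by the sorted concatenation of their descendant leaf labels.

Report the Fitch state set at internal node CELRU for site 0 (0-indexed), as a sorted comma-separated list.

site 0, node EL: E={G} ∪ L={C} → {C,G} (+1)
site 0, node CEL: C={C} ∩ EL={C,G} → {C} (+0)
site 0, node RU: R={A} ∩ U={A} → {A} (+0)
site 0, node CELRU: CEL={C} ∪ RU={A} → {A,C} (+1)
site 1, node EL: E={A} ∪ L={G} → {A,G} (+1)
site 1, node CEL: C={A} ∩ EL={A,G} → {A} (+0)
site 1, node RU: R={A} ∩ U={A} → {A} (+0)
site 1, node CELRU: CEL={A} ∩ RU={A} → {A} (+0)
site 2, node EL: E={G} ∩ L={G} → {G} (+0)
site 2, node CEL: C={A} ∪ EL={G} → {A,G} (+1)
site 2, node RU: R={C} ∪ U={T} → {C,T} (+1)
site 2, node CELRU: CEL={A,G} ∪ RU={C,T} → {A,C,G,T} (+1)
site 3, node EL: E={T} ∪ L={A} → {A,T} (+1)
site 3, node CEL: C={C} ∪ EL={A,T} → {A,C,T} (+1)
site 3, node RU: R={A} ∪ U={G} → {A,G} (+1)
site 3, node CELRU: CEL={A,C,T} ∩ RU={A,G} → {A} (+0)
site 4, node EL: E={A} ∩ L={A} → {A} (+0)
site 4, node CEL: C={A} ∩ EL={A} → {A} (+0)
site 4, node RU: R={C} ∪ U={A} → {A,C} (+1)
site 4, node CELRU: CEL={A} ∩ RU={A,C} → {A} (+0)
site 5, node EL: E={C} ∪ L={G} → {C,G} (+1)
site 5, node CEL: C={A} ∪ EL={C,G} → {A,C,G} (+1)
site 5, node RU: R={G} ∪ U={C} → {C,G} (+1)
site 5, node CELRU: CEL={A,C,G} ∩ RU={C,G} → {C,G} (+0)
site 6, node EL: E={A} ∪ L={C} → {A,C} (+1)
site 6, node CEL: C={C} ∩ EL={A,C} → {C} (+0)
site 6, node RU: R={G} ∩ U={G} → {G} (+0)
site 6, node CELRU: CEL={C} ∪ RU={G} → {C,G} (+1)
per-site changes: [2, 1, 3, 3, 1, 3, 2]; total = 15

A,C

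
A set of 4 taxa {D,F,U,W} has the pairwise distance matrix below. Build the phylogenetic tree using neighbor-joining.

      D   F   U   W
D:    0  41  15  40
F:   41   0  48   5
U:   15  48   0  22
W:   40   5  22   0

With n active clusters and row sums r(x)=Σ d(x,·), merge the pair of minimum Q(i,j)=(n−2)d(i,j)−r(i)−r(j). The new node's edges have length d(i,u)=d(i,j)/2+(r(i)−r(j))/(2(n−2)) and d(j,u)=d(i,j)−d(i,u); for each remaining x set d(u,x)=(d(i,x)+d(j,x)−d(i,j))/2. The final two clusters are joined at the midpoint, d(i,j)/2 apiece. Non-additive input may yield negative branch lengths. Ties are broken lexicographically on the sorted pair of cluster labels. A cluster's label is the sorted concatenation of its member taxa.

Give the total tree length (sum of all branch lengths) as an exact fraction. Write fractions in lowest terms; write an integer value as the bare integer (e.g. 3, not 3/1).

iteration 1: select D,U (d=15, Q=-151); attach at lengths (41/4, 19/4); label the merged cluster DU
  updated: d(DU,F)=37, d(DU,W)=47/2
iteration 2: select DU,F (d=37, Q=-131/2); attach at lengths (111/4, 37/4); label the merged cluster DFU
  updated: d(DFU,W)=-17/4
iteration 3: select DFU,W (d=-17/4); attach at lengths (-17/8, -17/8); label the merged cluster DFUW
final tree: (((D:41/4,U:19/4):111/4,F:37/4):-17/8,W:-17/8)
total length: 191/4

191/4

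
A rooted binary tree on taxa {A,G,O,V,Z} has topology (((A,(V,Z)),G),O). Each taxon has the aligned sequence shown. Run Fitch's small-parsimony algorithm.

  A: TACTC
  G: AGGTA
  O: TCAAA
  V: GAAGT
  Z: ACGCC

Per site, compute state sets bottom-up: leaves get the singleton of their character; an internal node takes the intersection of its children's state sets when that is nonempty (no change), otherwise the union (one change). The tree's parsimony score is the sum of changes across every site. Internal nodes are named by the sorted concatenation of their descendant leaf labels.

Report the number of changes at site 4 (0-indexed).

site 0, node VZ: V={G} ∪ Z={A} → {A,G} (+1)
site 0, node AVZ: A={T} ∪ VZ={A,G} → {A,G,T} (+1)
site 0, node AGVZ: AVZ={A,G,T} ∩ G={A} → {A} (+0)
site 0, node AGOVZ: AGVZ={A} ∪ O={T} → {A,T} (+1)
site 1, node VZ: V={A} ∪ Z={C} → {A,C} (+1)
site 1, node AVZ: A={A} ∩ VZ={A,C} → {A} (+0)
site 1, node AGVZ: AVZ={A} ∪ G={G} → {A,G} (+1)
site 1, node AGOVZ: AGVZ={A,G} ∪ O={C} → {A,C,G} (+1)
site 2, node VZ: V={A} ∪ Z={G} → {A,G} (+1)
site 2, node AVZ: A={C} ∪ VZ={A,G} → {A,C,G} (+1)
site 2, node AGVZ: AVZ={A,C,G} ∩ G={G} → {G} (+0)
site 2, node AGOVZ: AGVZ={G} ∪ O={A} → {A,G} (+1)
site 3, node VZ: V={G} ∪ Z={C} → {C,G} (+1)
site 3, node AVZ: A={T} ∪ VZ={C,G} → {C,G,T} (+1)
site 3, node AGVZ: AVZ={C,G,T} ∩ G={T} → {T} (+0)
site 3, node AGOVZ: AGVZ={T} ∪ O={A} → {A,T} (+1)
site 4, node VZ: V={T} ∪ Z={C} → {C,T} (+1)
site 4, node AVZ: A={C} ∩ VZ={C,T} → {C} (+0)
site 4, node AGVZ: AVZ={C} ∪ G={A} → {A,C} (+1)
site 4, node AGOVZ: AGVZ={A,C} ∩ O={A} → {A} (+0)
per-site changes: [3, 3, 3, 3, 2]; total = 14

2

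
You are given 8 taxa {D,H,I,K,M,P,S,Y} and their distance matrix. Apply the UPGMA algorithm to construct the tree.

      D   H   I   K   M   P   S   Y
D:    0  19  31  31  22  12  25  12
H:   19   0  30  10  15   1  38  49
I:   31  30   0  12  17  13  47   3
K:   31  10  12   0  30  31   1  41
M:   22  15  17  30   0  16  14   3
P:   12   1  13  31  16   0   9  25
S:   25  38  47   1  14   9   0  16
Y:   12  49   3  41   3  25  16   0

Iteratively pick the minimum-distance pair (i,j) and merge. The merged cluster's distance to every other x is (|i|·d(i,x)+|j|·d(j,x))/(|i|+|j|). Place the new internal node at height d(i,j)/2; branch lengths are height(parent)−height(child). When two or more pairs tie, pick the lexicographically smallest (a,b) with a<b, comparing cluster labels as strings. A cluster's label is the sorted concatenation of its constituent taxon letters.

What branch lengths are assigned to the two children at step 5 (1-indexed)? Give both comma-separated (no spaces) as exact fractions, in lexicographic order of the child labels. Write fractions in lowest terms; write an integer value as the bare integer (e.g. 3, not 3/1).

31/4,29/4

1. join H+P (d=1) ⇒ HP; edges |H|=1/2, |P|=1/2
  updated: d(D,HP)=31/2, d(HP,I)=43/2, d(HP,K)=41/2, d(HP,M)=31/2, d(HP,S)=47/2, d(HP,Y)=37
2. join K+S (d=1) ⇒ KS; edges |K|=1/2, |S|=1/2
  updated: d(D,KS)=28, d(HP,KS)=22, d(I,KS)=59/2, d(KS,M)=22, d(KS,Y)=57/2
3. join I+Y (d=3) ⇒ IY; edges |I|=3/2, |Y|=3/2
  updated: d(D,IY)=43/2, d(HP,IY)=117/4, d(IY,KS)=29, d(IY,M)=10
4. join IY+M (d=10) ⇒ IMY; edges |IY|=7/2, |M|=5
  updated: d(D,IMY)=65/3, d(HP,IMY)=74/3, d(IMY,KS)=80/3
5. join D+HP (d=31/2) ⇒ DHP; edges |D|=31/4, |HP|=29/4
  updated: d(DHP,IMY)=71/3, d(DHP,KS)=24
6. join DHP+IMY (d=71/3) ⇒ DHIMPY; edges |DHP|=49/12, |IMY|=41/6
  updated: d(DHIMPY,KS)=76/3
7. join DHIMPY+KS (d=76/3) ⇒ DHIKMPSY; edges |DHIMPY|=5/6, |KS|=73/6
final tree: (((D:31/4,(H:1/2,P:1/2):29/4):49/12,((I:3/2,Y:3/2):7/2,M:5):41/6):5/6,(K:1/2,S:1/2):73/6)
total length: 629/12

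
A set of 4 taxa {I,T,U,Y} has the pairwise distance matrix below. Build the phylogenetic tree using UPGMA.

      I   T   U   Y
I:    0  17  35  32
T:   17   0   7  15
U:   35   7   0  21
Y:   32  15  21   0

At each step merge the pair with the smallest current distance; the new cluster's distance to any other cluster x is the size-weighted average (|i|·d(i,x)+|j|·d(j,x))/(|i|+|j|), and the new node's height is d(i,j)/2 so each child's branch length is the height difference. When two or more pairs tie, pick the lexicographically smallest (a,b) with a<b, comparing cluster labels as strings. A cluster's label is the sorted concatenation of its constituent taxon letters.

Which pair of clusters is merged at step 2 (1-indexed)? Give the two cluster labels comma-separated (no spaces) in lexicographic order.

TU,Y

1. join T+U (d=7) ⇒ TU; edges |T|=7/2, |U|=7/2
  updated: d(I,TU)=26, d(TU,Y)=18
2. join TU+Y (d=18) ⇒ TUY; edges |TU|=11/2, |Y|=9
  updated: d(I,TUY)=28
3. join I+TUY (d=28) ⇒ ITUY; edges |I|=14, |TUY|=5
final tree: (I:14,((T:7/2,U:7/2):11/2,Y:9):5)
total length: 81/2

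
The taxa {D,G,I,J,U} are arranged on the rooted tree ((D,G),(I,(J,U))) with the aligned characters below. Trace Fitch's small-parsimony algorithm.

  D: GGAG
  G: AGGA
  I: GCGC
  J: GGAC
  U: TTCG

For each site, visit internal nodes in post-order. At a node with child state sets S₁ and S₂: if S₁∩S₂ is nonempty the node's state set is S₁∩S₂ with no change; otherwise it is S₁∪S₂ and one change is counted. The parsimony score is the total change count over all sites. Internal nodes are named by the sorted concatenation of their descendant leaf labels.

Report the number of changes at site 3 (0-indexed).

3

[col 0] DG: children D:{G}, G:{A} ∪→ {A,G}; cost 1
[col 0] JU: children J:{G}, U:{T} ∪→ {G,T}; cost 1
[col 0] IJU: children I:{G}, JU:{G,T} ∩→ {G}; cost 0
[col 0] DGIJU: children DG:{A,G}, IJU:{G} ∩→ {G}; cost 0
[col 1] DG: children D:{G}, G:{G} ∩→ {G}; cost 0
[col 1] JU: children J:{G}, U:{T} ∪→ {G,T}; cost 1
[col 1] IJU: children I:{C}, JU:{G,T} ∪→ {C,G,T}; cost 1
[col 1] DGIJU: children DG:{G}, IJU:{C,G,T} ∩→ {G}; cost 0
[col 2] DG: children D:{A}, G:{G} ∪→ {A,G}; cost 1
[col 2] JU: children J:{A}, U:{C} ∪→ {A,C}; cost 1
[col 2] IJU: children I:{G}, JU:{A,C} ∪→ {A,C,G}; cost 1
[col 2] DGIJU: children DG:{A,G}, IJU:{A,C,G} ∩→ {A,G}; cost 0
[col 3] DG: children D:{G}, G:{A} ∪→ {A,G}; cost 1
[col 3] JU: children J:{C}, U:{G} ∪→ {C,G}; cost 1
[col 3] IJU: children I:{C}, JU:{C,G} ∩→ {C}; cost 0
[col 3] DGIJU: children DG:{A,G}, IJU:{C} ∪→ {A,C,G}; cost 1
per-site changes: [2, 2, 3, 3]; total = 10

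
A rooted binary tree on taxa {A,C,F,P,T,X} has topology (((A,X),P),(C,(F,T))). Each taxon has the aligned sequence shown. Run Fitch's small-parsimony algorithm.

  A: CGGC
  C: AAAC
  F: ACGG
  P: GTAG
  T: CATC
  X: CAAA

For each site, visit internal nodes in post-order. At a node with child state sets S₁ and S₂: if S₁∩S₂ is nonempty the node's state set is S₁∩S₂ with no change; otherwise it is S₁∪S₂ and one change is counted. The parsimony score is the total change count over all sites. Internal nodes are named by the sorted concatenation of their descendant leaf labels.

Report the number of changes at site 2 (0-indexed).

3

site 0, node AX: A={C} ∩ X={C} → {C} (+0)
site 0, node APX: AX={C} ∪ P={G} → {C,G} (+1)
site 0, node FT: F={A} ∪ T={C} → {A,C} (+1)
site 0, node CFT: C={A} ∩ FT={A,C} → {A} (+0)
site 0, node ACFPTX: APX={C,G} ∪ CFT={A} → {A,C,G} (+1)
site 1, node AX: A={G} ∪ X={A} → {A,G} (+1)
site 1, node APX: AX={A,G} ∪ P={T} → {A,G,T} (+1)
site 1, node FT: F={C} ∪ T={A} → {A,C} (+1)
site 1, node CFT: C={A} ∩ FT={A,C} → {A} (+0)
site 1, node ACFPTX: APX={A,G,T} ∩ CFT={A} → {A} (+0)
site 2, node AX: A={G} ∪ X={A} → {A,G} (+1)
site 2, node APX: AX={A,G} ∩ P={A} → {A} (+0)
site 2, node FT: F={G} ∪ T={T} → {G,T} (+1)
site 2, node CFT: C={A} ∪ FT={G,T} → {A,G,T} (+1)
site 2, node ACFPTX: APX={A} ∩ CFT={A,G,T} → {A} (+0)
site 3, node AX: A={C} ∪ X={A} → {A,C} (+1)
site 3, node APX: AX={A,C} ∪ P={G} → {A,C,G} (+1)
site 3, node FT: F={G} ∪ T={C} → {C,G} (+1)
site 3, node CFT: C={C} ∩ FT={C,G} → {C} (+0)
site 3, node ACFPTX: APX={A,C,G} ∩ CFT={C} → {C} (+0)
per-site changes: [3, 3, 3, 3]; total = 12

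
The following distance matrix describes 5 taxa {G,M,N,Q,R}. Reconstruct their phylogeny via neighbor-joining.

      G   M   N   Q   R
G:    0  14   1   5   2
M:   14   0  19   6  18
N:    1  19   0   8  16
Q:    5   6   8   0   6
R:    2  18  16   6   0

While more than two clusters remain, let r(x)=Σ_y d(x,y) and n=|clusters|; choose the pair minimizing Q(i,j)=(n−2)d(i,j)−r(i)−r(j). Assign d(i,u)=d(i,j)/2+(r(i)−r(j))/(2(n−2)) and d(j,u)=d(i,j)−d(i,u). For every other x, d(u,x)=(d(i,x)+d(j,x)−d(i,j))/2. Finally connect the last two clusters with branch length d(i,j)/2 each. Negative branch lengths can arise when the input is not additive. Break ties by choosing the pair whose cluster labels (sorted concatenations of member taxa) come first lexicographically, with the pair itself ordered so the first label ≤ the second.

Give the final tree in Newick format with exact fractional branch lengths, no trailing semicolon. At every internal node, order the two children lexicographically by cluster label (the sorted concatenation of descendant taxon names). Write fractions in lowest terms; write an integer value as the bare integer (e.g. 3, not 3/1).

(((G:-4,N:5):15/4,(M:25/3,Q:-7/3):17/4):19/8,R:19/8)

1. join M+Q (d=6, Q=-64) ⇒ MQ; edges |M|=25/3, |Q|=-7/3
  updated: d(G,MQ)=13/2, d(MQ,N)=21/2, d(MQ,R)=9
2. join G+N (d=1, Q=-35) ⇒ GN; edges |G|=-4, |N|=5
  updated: d(GN,MQ)=8, d(GN,R)=17/2
3. join GN+MQ (d=8, Q=-51/2) ⇒ GMNQ; edges |GN|=15/4, |MQ|=17/4
  updated: d(GMNQ,R)=19/4
4. join GMNQ+R (d=19/4) ⇒ GMNQR; edges |GMNQ|=19/8, |R|=19/8
final tree: (((G:-4,N:5):15/4,(M:25/3,Q:-7/3):17/4):19/8,R:19/8)
total length: 79/4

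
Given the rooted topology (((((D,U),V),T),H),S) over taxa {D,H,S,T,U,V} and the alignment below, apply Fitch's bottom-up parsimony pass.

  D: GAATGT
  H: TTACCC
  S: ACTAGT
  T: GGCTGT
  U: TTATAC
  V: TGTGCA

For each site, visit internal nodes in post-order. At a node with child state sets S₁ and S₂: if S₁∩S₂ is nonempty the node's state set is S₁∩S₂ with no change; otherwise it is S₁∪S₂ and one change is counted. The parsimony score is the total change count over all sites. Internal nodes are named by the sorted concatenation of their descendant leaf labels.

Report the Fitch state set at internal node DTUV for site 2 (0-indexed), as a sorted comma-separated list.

site 0, node DU: D={G} ∪ U={T} → {G,T} (+1)
site 0, node DUV: DU={G,T} ∩ V={T} → {T} (+0)
site 0, node DTUV: DUV={T} ∪ T={G} → {G,T} (+1)
site 0, node DHTUV: DTUV={G,T} ∩ H={T} → {T} (+0)
site 0, node DHSTUV: DHTUV={T} ∪ S={A} → {A,T} (+1)
site 1, node DU: D={A} ∪ U={T} → {A,T} (+1)
site 1, node DUV: DU={A,T} ∪ V={G} → {A,G,T} (+1)
site 1, node DTUV: DUV={A,G,T} ∩ T={G} → {G} (+0)
site 1, node DHTUV: DTUV={G} ∪ H={T} → {G,T} (+1)
site 1, node DHSTUV: DHTUV={G,T} ∪ S={C} → {C,G,T} (+1)
site 2, node DU: D={A} ∩ U={A} → {A} (+0)
site 2, node DUV: DU={A} ∪ V={T} → {A,T} (+1)
site 2, node DTUV: DUV={A,T} ∪ T={C} → {A,C,T} (+1)
site 2, node DHTUV: DTUV={A,C,T} ∩ H={A} → {A} (+0)
site 2, node DHSTUV: DHTUV={A} ∪ S={T} → {A,T} (+1)
site 3, node DU: D={T} ∩ U={T} → {T} (+0)
site 3, node DUV: DU={T} ∪ V={G} → {G,T} (+1)
site 3, node DTUV: DUV={G,T} ∩ T={T} → {T} (+0)
site 3, node DHTUV: DTUV={T} ∪ H={C} → {C,T} (+1)
site 3, node DHSTUV: DHTUV={C,T} ∪ S={A} → {A,C,T} (+1)
site 4, node DU: D={G} ∪ U={A} → {A,G} (+1)
site 4, node DUV: DU={A,G} ∪ V={C} → {A,C,G} (+1)
site 4, node DTUV: DUV={A,C,G} ∩ T={G} → {G} (+0)
site 4, node DHTUV: DTUV={G} ∪ H={C} → {C,G} (+1)
site 4, node DHSTUV: DHTUV={C,G} ∩ S={G} → {G} (+0)
site 5, node DU: D={T} ∪ U={C} → {C,T} (+1)
site 5, node DUV: DU={C,T} ∪ V={A} → {A,C,T} (+1)
site 5, node DTUV: DUV={A,C,T} ∩ T={T} → {T} (+0)
site 5, node DHTUV: DTUV={T} ∪ H={C} → {C,T} (+1)
site 5, node DHSTUV: DHTUV={C,T} ∩ S={T} → {T} (+0)
per-site changes: [3, 4, 3, 3, 3, 3]; total = 19

A,C,T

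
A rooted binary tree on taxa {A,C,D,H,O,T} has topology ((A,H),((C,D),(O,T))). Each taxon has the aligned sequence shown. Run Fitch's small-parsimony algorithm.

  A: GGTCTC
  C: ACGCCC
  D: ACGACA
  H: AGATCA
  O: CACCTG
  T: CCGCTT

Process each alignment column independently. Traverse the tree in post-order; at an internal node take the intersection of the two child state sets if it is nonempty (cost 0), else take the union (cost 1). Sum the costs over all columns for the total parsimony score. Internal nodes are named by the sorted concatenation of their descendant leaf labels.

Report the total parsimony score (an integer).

[col 0] AH: children A:{G}, H:{A} ∪→ {A,G}; cost 1
[col 0] CD: children C:{A}, D:{A} ∩→ {A}; cost 0
[col 0] OT: children O:{C}, T:{C} ∩→ {C}; cost 0
[col 0] CDOT: children CD:{A}, OT:{C} ∪→ {A,C}; cost 1
[col 0] ACDHOT: children AH:{A,G}, CDOT:{A,C} ∩→ {A}; cost 0
[col 1] AH: children A:{G}, H:{G} ∩→ {G}; cost 0
[col 1] CD: children C:{C}, D:{C} ∩→ {C}; cost 0
[col 1] OT: children O:{A}, T:{C} ∪→ {A,C}; cost 1
[col 1] CDOT: children CD:{C}, OT:{A,C} ∩→ {C}; cost 0
[col 1] ACDHOT: children AH:{G}, CDOT:{C} ∪→ {C,G}; cost 1
[col 2] AH: children A:{T}, H:{A} ∪→ {A,T}; cost 1
[col 2] CD: children C:{G}, D:{G} ∩→ {G}; cost 0
[col 2] OT: children O:{C}, T:{G} ∪→ {C,G}; cost 1
[col 2] CDOT: children CD:{G}, OT:{C,G} ∩→ {G}; cost 0
[col 2] ACDHOT: children AH:{A,T}, CDOT:{G} ∪→ {A,G,T}; cost 1
[col 3] AH: children A:{C}, H:{T} ∪→ {C,T}; cost 1
[col 3] CD: children C:{C}, D:{A} ∪→ {A,C}; cost 1
[col 3] OT: children O:{C}, T:{C} ∩→ {C}; cost 0
[col 3] CDOT: children CD:{A,C}, OT:{C} ∩→ {C}; cost 0
[col 3] ACDHOT: children AH:{C,T}, CDOT:{C} ∩→ {C}; cost 0
[col 4] AH: children A:{T}, H:{C} ∪→ {C,T}; cost 1
[col 4] CD: children C:{C}, D:{C} ∩→ {C}; cost 0
[col 4] OT: children O:{T}, T:{T} ∩→ {T}; cost 0
[col 4] CDOT: children CD:{C}, OT:{T} ∪→ {C,T}; cost 1
[col 4] ACDHOT: children AH:{C,T}, CDOT:{C,T} ∩→ {C,T}; cost 0
[col 5] AH: children A:{C}, H:{A} ∪→ {A,C}; cost 1
[col 5] CD: children C:{C}, D:{A} ∪→ {A,C}; cost 1
[col 5] OT: children O:{G}, T:{T} ∪→ {G,T}; cost 1
[col 5] CDOT: children CD:{A,C}, OT:{G,T} ∪→ {A,C,G,T}; cost 1
[col 5] ACDHOT: children AH:{A,C}, CDOT:{A,C,G,T} ∩→ {A,C}; cost 0
per-site changes: [2, 2, 3, 2, 2, 4]; total = 15

15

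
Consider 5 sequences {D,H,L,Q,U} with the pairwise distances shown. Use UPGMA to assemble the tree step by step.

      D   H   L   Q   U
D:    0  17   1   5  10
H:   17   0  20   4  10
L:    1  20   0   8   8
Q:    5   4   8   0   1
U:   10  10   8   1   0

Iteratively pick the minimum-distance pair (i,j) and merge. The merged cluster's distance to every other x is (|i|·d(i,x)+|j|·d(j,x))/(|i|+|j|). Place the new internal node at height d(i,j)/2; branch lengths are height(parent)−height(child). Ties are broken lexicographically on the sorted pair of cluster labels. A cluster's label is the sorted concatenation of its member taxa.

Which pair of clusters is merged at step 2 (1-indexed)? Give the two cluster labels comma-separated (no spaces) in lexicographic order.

Q,U

iteration 1: select D,L (d=1); attach at lengths (1/2, 1/2); label the merged cluster DL
  updated: d(DL,H)=37/2, d(DL,Q)=13/2, d(DL,U)=9
iteration 2: select Q,U (d=1); attach at lengths (1/2, 1/2); label the merged cluster QU
  updated: d(DL,QU)=31/4, d(H,QU)=7
iteration 3: select H,QU (d=7); attach at lengths (7/2, 3); label the merged cluster HQU
  updated: d(DL,HQU)=34/3
iteration 4: select DL,HQU (d=34/3); attach at lengths (31/6, 13/6); label the merged cluster DHLQU
final tree: ((D:1/2,L:1/2):31/6,(H:7/2,(Q:1/2,U:1/2):3):13/6)
total length: 95/6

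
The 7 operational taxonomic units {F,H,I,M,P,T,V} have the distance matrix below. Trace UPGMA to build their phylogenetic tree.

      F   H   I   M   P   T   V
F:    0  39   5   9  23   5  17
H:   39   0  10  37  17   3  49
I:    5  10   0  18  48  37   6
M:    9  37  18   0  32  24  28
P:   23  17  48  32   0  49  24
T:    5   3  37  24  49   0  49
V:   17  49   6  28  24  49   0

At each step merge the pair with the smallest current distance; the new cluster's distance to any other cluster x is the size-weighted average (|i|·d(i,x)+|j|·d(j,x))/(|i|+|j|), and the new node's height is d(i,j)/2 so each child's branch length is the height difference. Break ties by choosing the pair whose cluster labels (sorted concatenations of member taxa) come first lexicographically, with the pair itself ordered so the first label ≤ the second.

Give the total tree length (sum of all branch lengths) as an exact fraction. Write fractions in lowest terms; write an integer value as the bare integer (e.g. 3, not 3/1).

1601/24

iteration 1: select H,T (d=3); attach at lengths (3/2, 3/2); label the merged cluster HT
  updated: d(F,HT)=22, d(HT,I)=47/2, d(HT,M)=61/2, d(HT,P)=33, d(HT,V)=49
iteration 2: select F,I (d=5); attach at lengths (5/2, 5/2); label the merged cluster FI
  updated: d(FI,HT)=91/4, d(FI,M)=27/2, d(FI,P)=71/2, d(FI,V)=23/2
iteration 3: select FI,V (d=23/2); attach at lengths (13/4, 23/4); label the merged cluster FIV
  updated: d(FIV,HT)=63/2, d(FIV,M)=55/3, d(FIV,P)=95/3
iteration 4: select FIV,M (d=55/3); attach at lengths (41/12, 55/6); label the merged cluster FIMV
  updated: d(FIMV,HT)=125/4, d(FIMV,P)=127/4
iteration 5: select FIMV,HT (d=125/4); attach at lengths (155/24, 113/8); label the merged cluster FHIMTV
  updated: d(FHIMTV,P)=193/6
iteration 6: select FHIMTV,P (d=193/6); attach at lengths (11/24, 193/12); label the merged cluster FHIMPTV
final tree: (((((F:5/2,I:5/2):13/4,V:23/4):41/12,M:55/6):155/24,(H:3/2,T:3/2):113/8):11/24,P:193/12)
total length: 1601/24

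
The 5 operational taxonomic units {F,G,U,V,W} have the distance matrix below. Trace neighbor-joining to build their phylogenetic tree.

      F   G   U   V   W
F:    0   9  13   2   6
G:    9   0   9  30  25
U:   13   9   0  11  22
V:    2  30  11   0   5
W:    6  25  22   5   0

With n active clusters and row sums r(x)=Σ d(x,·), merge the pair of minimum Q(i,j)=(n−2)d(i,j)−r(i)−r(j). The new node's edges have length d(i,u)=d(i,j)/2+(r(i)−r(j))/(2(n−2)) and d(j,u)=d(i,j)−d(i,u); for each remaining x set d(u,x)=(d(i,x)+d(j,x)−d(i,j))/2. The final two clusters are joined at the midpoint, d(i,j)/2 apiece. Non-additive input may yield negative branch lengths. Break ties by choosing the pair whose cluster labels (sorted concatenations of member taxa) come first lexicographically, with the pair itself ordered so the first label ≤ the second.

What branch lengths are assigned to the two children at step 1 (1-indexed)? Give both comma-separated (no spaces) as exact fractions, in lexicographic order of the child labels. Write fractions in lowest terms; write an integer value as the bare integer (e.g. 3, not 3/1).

15/2,3/2

step 1: merge (G,U) at d=9, Q=-101; branch lengths G→15/2, U→3/2; new cluster GU
  updated: d(F,GU)=13/2, d(GU,V)=16, d(GU,W)=19
step 2: merge (F,GU) at d=13/2, Q=-43; branch lengths F→-7/2, GU→10; new cluster FGU
  updated: d(FGU,V)=23/4, d(FGU,W)=37/4
step 3: merge (FGU,V) at d=23/4, Q=-20; branch lengths FGU→5, V→3/4; new cluster FGUV
  updated: d(FGUV,W)=17/4
step 4: merge (FGUV,W) at d=17/4; branch lengths FGUV→17/8, W→17/8; new cluster FGUVW
final tree: (((F:-7/2,(G:15/2,U:3/2):10):5,V:3/4):17/8,W:17/8)
total length: 51/2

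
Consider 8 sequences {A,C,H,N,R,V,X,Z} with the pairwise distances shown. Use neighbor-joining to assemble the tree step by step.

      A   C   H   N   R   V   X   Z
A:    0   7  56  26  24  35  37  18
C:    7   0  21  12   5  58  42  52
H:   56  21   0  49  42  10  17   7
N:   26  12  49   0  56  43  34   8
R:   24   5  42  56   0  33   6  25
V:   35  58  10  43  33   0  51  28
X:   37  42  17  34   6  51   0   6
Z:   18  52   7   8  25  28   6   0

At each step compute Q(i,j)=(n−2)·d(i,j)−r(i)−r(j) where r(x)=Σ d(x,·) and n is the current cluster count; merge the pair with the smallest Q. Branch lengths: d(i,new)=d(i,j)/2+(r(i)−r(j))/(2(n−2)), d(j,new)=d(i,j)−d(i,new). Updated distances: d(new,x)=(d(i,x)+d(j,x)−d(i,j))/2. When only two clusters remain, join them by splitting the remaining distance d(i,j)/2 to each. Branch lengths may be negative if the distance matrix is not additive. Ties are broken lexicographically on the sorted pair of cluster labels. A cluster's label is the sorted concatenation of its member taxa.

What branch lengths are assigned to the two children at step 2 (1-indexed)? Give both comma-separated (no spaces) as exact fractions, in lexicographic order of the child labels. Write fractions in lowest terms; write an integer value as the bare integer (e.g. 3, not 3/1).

1. join H+V (d=10, Q=-400) ⇒ HV; edges |H|=1/3, |V|=29/3
  updated: d(A,HV)=81/2, d(C,HV)=69/2, d(HV,N)=41, d(HV,R)=65/2, d(HV,X)=29, d(HV,Z)=25/2
2. join C+R (d=5, Q=-276) ⇒ CR; edges |C|=29/10, |R|=21/10
  updated: d(A,CR)=13, d(CR,HV)=31, d(CR,N)=63/2, d(CR,X)=43/2, d(CR,Z)=36
3. join A+CR (d=13, Q=-431/2) ⇒ ACR; edges |A|=107/16, |CR|=101/16
  updated: d(ACR,HV)=117/4, d(ACR,N)=89/4, d(ACR,X)=91/4, d(ACR,Z)=41/2
4. join ACR+N (d=89/4, Q=-533/4) ⇒ ACNR; edges |ACR|=75/8, |N|=103/8
  updated: d(ACNR,HV)=24, d(ACNR,X)=69/4, d(ACNR,Z)=25/8
5. join ACNR+X (d=69/4, Q=-497/8) ⇒ ACNRX; edges |ACNR|=213/32, |X|=339/32
  updated: d(ACNRX,HV)=143/8, d(ACNRX,Z)=-65/16
6. join ACNRX+HV (d=143/8, Q=-421/16) ⇒ ACHNRVX; edges |ACNRX|=21/32, |HV|=551/32
  updated: d(ACHNRVX,Z)=-151/32
7. join ACHNRVX+Z (d=-151/32) ⇒ ACHNRVXZ; edges |ACHNRVX|=-151/64, |Z|=-151/64
final tree: (((((A:107/16,(C:29/10,R:21/10):101/16):75/8,N:103/8):213/32,X:339/32):21/32,(H:1/3,V:29/3):551/32):-151/64,Z:-151/64)
total length: 2581/32

29/10,21/10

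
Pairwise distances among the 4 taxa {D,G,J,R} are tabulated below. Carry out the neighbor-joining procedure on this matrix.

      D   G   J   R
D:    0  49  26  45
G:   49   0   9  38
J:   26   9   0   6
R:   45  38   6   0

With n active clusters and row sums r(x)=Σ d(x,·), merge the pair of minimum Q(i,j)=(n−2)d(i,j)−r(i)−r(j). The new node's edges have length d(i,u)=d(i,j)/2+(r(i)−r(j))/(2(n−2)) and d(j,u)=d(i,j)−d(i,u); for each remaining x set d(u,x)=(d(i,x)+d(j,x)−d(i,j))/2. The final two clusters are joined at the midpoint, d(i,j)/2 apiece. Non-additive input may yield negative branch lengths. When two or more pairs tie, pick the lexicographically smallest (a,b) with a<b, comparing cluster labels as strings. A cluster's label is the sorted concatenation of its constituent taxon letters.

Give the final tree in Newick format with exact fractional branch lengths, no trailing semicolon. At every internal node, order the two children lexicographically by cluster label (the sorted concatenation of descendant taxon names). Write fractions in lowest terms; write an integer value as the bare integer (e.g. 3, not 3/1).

(((D:121/4,R:59/4):11/4,G:73/4):-37/8,J:-37/8)

iteration 1: select D,R (d=45, Q=-119); attach at lengths (121/4, 59/4); label the merged cluster DR
  updated: d(DR,G)=21, d(DR,J)=-13/2
iteration 2: select DR,G (d=21, Q=-47/2); attach at lengths (11/4, 73/4); label the merged cluster DGR
  updated: d(DGR,J)=-37/4
iteration 3: select DGR,J (d=-37/4); attach at lengths (-37/8, -37/8); label the merged cluster DGJR
final tree: (((D:121/4,R:59/4):11/4,G:73/4):-37/8,J:-37/8)
total length: 227/4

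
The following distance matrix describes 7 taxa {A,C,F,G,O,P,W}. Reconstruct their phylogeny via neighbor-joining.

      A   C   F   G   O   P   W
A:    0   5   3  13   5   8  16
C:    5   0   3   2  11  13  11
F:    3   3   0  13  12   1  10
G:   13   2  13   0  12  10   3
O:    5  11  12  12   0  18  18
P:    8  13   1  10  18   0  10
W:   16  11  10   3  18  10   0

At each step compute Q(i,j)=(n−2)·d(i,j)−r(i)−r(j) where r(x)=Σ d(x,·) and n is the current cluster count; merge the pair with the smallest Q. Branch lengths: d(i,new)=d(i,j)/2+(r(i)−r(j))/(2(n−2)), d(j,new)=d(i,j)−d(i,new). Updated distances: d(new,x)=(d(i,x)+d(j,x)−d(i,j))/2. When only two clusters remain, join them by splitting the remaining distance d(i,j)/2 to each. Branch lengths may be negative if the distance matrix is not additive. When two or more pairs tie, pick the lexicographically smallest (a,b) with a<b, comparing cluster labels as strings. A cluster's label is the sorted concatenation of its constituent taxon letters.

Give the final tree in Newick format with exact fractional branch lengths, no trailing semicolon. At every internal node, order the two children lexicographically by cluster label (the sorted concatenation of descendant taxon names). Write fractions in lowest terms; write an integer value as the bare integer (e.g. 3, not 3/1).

((((A:-11/16,O:91/16):29/8,(F:-11/6,P:17/6):29/8):2,C:7/8):33/16,(G:0,W:3):33/16)

iteration 1: select G,W (d=3, Q=-106); attach at lengths (0, 3); label the merged cluster GW
  updated: d(A,GW)=13, d(C,GW)=5, d(F,GW)=10, d(GW,O)=27/2, d(GW,P)=17/2
iteration 2: select A,O (d=5, Q=-147/2); attach at lengths (-11/16, 91/16); label the merged cluster AO
  updated: d(AO,C)=11/2, d(AO,F)=5, d(AO,GW)=43/4, d(AO,P)=21/2
iteration 3: select F,P (d=1, Q=-49); attach at lengths (-11/6, 17/6); label the merged cluster FP
  updated: d(AO,FP)=29/4, d(C,FP)=15/2, d(FP,GW)=35/4
iteration 4: select AO,FP (d=29/4, Q=-65/2); attach at lengths (29/8, 29/8); label the merged cluster AFOP
  updated: d(AFOP,C)=23/8, d(AFOP,GW)=49/8
iteration 5: select AFOP,C (d=23/8, Q=-14); attach at lengths (2, 7/8); label the merged cluster ACFOP
  updated: d(ACFOP,GW)=33/8
iteration 6: select ACFOP,GW (d=33/8); attach at lengths (33/16, 33/16); label the merged cluster ACFGOPW
final tree: ((((A:-11/16,O:91/16):29/8,(F:-11/6,P:17/6):29/8):2,C:7/8):33/16,(G:0,W:3):33/16)
total length: 93/4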